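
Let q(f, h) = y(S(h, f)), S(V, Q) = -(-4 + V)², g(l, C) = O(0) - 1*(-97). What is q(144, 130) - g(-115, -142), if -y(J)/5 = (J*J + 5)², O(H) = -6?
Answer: -317639411344795896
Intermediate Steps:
g(l, C) = 91 (g(l, C) = -6 - 1*(-97) = -6 + 97 = 91)
y(J) = -5*(5 + J²)² (y(J) = -5*(J*J + 5)² = -5*(J² + 5)² = -5*(5 + J²)²)
q(f, h) = -5*(5 + (-4 + h)⁴)² (q(f, h) = -5*(5 + (-(-4 + h)²)²)² = -5*(5 + (-4 + h)⁴)²)
q(144, 130) - g(-115, -142) = -5*(5 + (-4 + 130)⁴)² - 1*91 = -5*(5 + 126⁴)² - 91 = -5*(5 + 252047376)² - 91 = -5*252047381² - 91 = -5*63527882268959161 - 91 = -317639411344795805 - 91 = -317639411344795896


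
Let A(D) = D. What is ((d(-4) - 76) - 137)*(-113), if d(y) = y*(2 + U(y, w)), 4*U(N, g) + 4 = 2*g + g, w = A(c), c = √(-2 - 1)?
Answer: 24521 + 339*I*√3 ≈ 24521.0 + 587.17*I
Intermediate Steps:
c = I*√3 (c = √(-3) = I*√3 ≈ 1.732*I)
w = I*√3 ≈ 1.732*I
U(N, g) = -1 + 3*g/4 (U(N, g) = -1 + (2*g + g)/4 = -1 + (3*g)/4 = -1 + 3*g/4)
d(y) = y*(1 + 3*I*√3/4) (d(y) = y*(2 + (-1 + 3*(I*√3)/4)) = y*(2 + (-1 + 3*I*√3/4)) = y*(1 + 3*I*√3/4))
((d(-4) - 76) - 137)*(-113) = (((¼)*(-4)*(4 + 3*I*√3) - 76) - 137)*(-113) = (((-4 - 3*I*√3) - 76) - 137)*(-113) = ((-80 - 3*I*√3) - 137)*(-113) = (-217 - 3*I*√3)*(-113) = 24521 + 339*I*√3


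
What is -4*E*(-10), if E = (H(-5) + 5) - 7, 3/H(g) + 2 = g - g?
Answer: -140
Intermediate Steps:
H(g) = -3/2 (H(g) = 3/(-2 + (g - g)) = 3/(-2 + 0) = 3/(-2) = 3*(-½) = -3/2)
E = -7/2 (E = (-3/2 + 5) - 7 = 7/2 - 7 = -7/2 ≈ -3.5000)
-4*E*(-10) = -4*(-7/2)*(-10) = 14*(-10) = -140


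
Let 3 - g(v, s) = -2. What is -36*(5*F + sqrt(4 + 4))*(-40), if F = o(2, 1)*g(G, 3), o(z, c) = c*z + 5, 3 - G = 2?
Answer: 252000 + 2880*sqrt(2) ≈ 2.5607e+5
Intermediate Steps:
G = 1 (G = 3 - 1*2 = 3 - 2 = 1)
g(v, s) = 5 (g(v, s) = 3 - 1*(-2) = 3 + 2 = 5)
o(z, c) = 5 + c*z
F = 35 (F = (5 + 1*2)*5 = (5 + 2)*5 = 7*5 = 35)
-36*(5*F + sqrt(4 + 4))*(-40) = -36*(5*35 + sqrt(4 + 4))*(-40) = -36*(175 + sqrt(8))*(-40) = -36*(175 + 2*sqrt(2))*(-40) = (-6300 - 72*sqrt(2))*(-40) = 252000 + 2880*sqrt(2)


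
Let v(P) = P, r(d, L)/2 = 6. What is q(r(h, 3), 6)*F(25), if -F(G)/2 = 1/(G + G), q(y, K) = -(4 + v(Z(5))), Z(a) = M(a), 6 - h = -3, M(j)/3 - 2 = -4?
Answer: -2/25 ≈ -0.080000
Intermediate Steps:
M(j) = -6 (M(j) = 6 + 3*(-4) = 6 - 12 = -6)
h = 9 (h = 6 - 1*(-3) = 6 + 3 = 9)
r(d, L) = 12 (r(d, L) = 2*6 = 12)
Z(a) = -6
q(y, K) = 2 (q(y, K) = -(4 - 6) = -1*(-2) = 2)
F(G) = -1/G (F(G) = -2/(G + G) = -2*1/(2*G) = -1/G)
q(r(h, 3), 6)*F(25) = 2*(-1/25) = -2/25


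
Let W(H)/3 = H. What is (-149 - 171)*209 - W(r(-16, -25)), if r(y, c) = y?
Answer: -66832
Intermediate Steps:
W(H) = 3*H
(-149 - 171)*209 - W(r(-16, -25)) = (-149 - 171)*209 - 3*(-16) = -320*209 - 1*(-48) = -66880 + 48 = -66832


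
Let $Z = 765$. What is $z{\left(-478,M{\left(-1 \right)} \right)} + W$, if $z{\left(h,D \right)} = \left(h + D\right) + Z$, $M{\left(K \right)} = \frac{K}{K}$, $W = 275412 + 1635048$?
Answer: $1910748$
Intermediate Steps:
$W = 1910460$
$M{\left(K \right)} = 1$
$z{\left(h,D \right)} = 765 + D + h$ ($z{\left(h,D \right)} = \left(h + D\right) + 765 = \left(D + h\right) + 765 = 765 + D + h$)
$z{\left(-478,M{\left(-1 \right)} \right)} + W = \left(765 + 1 - 478\right) + 1910460 = 288 + 1910460 = 1910748$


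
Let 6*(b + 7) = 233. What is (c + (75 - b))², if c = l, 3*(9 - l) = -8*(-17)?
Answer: 1681/36 ≈ 46.694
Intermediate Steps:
b = 191/6 (b = -7 + (⅙)*233 = -7 + 233/6 = 191/6 ≈ 31.833)
l = -109/3 (l = 9 - (-8)*(-17)/3 = 9 - ⅓*136 = 9 - 136/3 = -109/3 ≈ -36.333)
c = -109/3 ≈ -36.333
(c + (75 - b))² = (-109/3 + (75 - 1*191/6))² = (-109/3 + (75 - 191/6))² = (-109/3 + 259/6)² = (41/6)² = 1681/36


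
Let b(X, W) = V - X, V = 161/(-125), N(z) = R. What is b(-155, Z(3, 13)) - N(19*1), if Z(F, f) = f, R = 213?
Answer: -7411/125 ≈ -59.288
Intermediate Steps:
N(z) = 213
V = -161/125 (V = 161*(-1/125) = -161/125 ≈ -1.2880)
b(X, W) = -161/125 - X
b(-155, Z(3, 13)) - N(19*1) = (-161/125 - 1*(-155)) - 1*213 = (-161/125 + 155) - 213 = 19214/125 - 213 = -7411/125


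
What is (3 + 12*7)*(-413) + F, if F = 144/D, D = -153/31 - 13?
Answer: -4995525/139 ≈ -35939.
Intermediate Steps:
D = -556/31 (D = -153*1/31 - 13 = -153/31 - 13 = -556/31 ≈ -17.935)
F = -1116/139 (F = 144/(-556/31) = 144*(-31/556) = -1116/139 ≈ -8.0288)
(3 + 12*7)*(-413) + F = (3 + 12*7)*(-413) - 1116/139 = (3 + 84)*(-413) - 1116/139 = 87*(-413) - 1116/139 = -35931 - 1116/139 = -4995525/139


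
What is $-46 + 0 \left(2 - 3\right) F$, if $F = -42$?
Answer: $-46$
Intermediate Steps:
$-46 + 0 \left(2 - 3\right) F = -46 + 0 \left(2 - 3\right) \left(-42\right) = -46 + 0 \left(-1\right) \left(-42\right) = -46 + 0 \left(-42\right) = -46 + 0 = -46$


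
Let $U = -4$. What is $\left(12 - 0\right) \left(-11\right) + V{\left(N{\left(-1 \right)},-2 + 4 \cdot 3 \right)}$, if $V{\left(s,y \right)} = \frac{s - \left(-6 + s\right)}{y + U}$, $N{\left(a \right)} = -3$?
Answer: $-131$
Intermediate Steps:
$V{\left(s,y \right)} = \frac{6}{-4 + y}$ ($V{\left(s,y \right)} = \frac{s - \left(-6 + s\right)}{y - 4} = \frac{6}{-4 + y}$)
$\left(12 - 0\right) \left(-11\right) + V{\left(N{\left(-1 \right)},-2 + 4 \cdot 3 \right)} = \left(12 - 0\right) \left(-11\right) + \frac{6}{-4 + \left(-2 + 4 \cdot 3\right)} = \left(12 + 0\right) \left(-11\right) + \frac{6}{-4 + \left(-2 + 12\right)} = 12 \left(-11\right) + \frac{6}{-4 + 10} = -132 + \frac{6}{6} = -132 + 6 \cdot \frac{1}{6} = -132 + 1 = -131$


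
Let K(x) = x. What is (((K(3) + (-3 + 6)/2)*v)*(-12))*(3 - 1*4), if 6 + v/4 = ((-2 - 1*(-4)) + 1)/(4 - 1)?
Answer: -1080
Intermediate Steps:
v = -20 (v = -24 + 4*(((-2 - 1*(-4)) + 1)/(4 - 1)) = -24 + 4*(((-2 + 4) + 1)/3) = -24 + 4*((2 + 1)*(⅓)) = -24 + 4*(3*(⅓)) = -24 + 4*1 = -24 + 4 = -20)
(((K(3) + (-3 + 6)/2)*v)*(-12))*(3 - 1*4) = (((3 + (-3 + 6)/2)*(-20))*(-12))*(3 - 1*4) = (((3 + 3*(½))*(-20))*(-12))*(3 - 4) = (((3 + 3/2)*(-20))*(-12))*(-1) = (((9/2)*(-20))*(-12))*(-1) = -90*(-12)*(-1) = 1080*(-1) = -1080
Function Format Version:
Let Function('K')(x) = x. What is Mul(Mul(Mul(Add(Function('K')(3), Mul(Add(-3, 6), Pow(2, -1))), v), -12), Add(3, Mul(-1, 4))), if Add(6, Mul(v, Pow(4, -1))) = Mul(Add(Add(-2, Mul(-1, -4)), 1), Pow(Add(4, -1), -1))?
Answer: -1080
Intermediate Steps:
v = -20 (v = Add(-24, Mul(4, Mul(Add(Add(-2, Mul(-1, -4)), 1), Pow(Add(4, -1), -1)))) = Add(-24, Mul(4, Mul(Add(Add(-2, 4), 1), Pow(3, -1)))) = Add(-24, Mul(4, Mul(Add(2, 1), Rational(1, 3)))) = Add(-24, Mul(4, Mul(3, Rational(1, 3)))) = Add(-24, Mul(4, 1)) = Add(-24, 4) = -20)
Mul(Mul(Mul(Add(Function('K')(3), Mul(Add(-3, 6), Pow(2, -1))), v), -12), Add(3, Mul(-1, 4))) = Mul(Mul(Mul(Add(3, Mul(Add(-3, 6), Pow(2, -1))), -20), -12), Add(3, Mul(-1, 4))) = Mul(Mul(Mul(Add(3, Mul(3, Rational(1, 2))), -20), -12), Add(3, -4)) = Mul(Mul(Mul(Add(3, Rational(3, 2)), -20), -12), -1) = Mul(Mul(Mul(Rational(9, 2), -20), -12), -1) = Mul(Mul(-90, -12), -1) = Mul(1080, -1) = -1080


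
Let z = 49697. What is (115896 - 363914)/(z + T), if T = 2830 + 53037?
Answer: -124009/52782 ≈ -2.3495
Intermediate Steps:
T = 55867
(115896 - 363914)/(z + T) = (115896 - 363914)/(49697 + 55867) = -248018/105564 = -248018*1/105564 = -124009/52782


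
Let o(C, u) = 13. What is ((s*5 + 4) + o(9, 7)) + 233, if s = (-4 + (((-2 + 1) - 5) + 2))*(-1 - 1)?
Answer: 330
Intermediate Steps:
s = 16 (s = (-4 + ((-1 - 5) + 2))*(-2) = (-4 + (-6 + 2))*(-2) = (-4 - 4)*(-2) = -8*(-2) = 16)
((s*5 + 4) + o(9, 7)) + 233 = ((16*5 + 4) + 13) + 233 = ((80 + 4) + 13) + 233 = (84 + 13) + 233 = 97 + 233 = 330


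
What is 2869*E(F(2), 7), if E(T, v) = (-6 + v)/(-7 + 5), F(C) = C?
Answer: -2869/2 ≈ -1434.5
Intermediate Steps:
E(T, v) = 3 - v/2 (E(T, v) = (-6 + v)/(-2) = (-6 + v)*(-1/2) = 3 - v/2)
2869*E(F(2), 7) = 2869*(3 - 1/2*7) = 2869*(3 - 7/2) = 2869*(-1/2) = -2869/2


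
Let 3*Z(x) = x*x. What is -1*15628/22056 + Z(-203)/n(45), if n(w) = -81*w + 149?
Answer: -14900169/3212824 ≈ -4.6377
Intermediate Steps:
Z(x) = x**2/3 (Z(x) = (x*x)/3 = x**2/3)
n(w) = 149 - 81*w
-1*15628/22056 + Z(-203)/n(45) = -1*15628/22056 + ((1/3)*(-203)**2)/(149 - 81*45) = -15628*1/22056 + ((1/3)*41209)/(149 - 3645) = -3907/5514 + (41209/3)/(-3496) = -3907/5514 + (41209/3)*(-1/3496) = -3907/5514 - 41209/10488 = -14900169/3212824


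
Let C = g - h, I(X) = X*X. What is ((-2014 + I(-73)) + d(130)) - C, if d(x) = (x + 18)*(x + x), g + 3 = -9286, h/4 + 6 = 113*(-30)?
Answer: 37500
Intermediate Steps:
h = -13584 (h = -24 + 4*(113*(-30)) = -24 + 4*(-3390) = -24 - 13560 = -13584)
g = -9289 (g = -3 - 9286 = -9289)
I(X) = X**2
d(x) = 2*x*(18 + x) (d(x) = (18 + x)*(2*x) = 2*x*(18 + x))
C = 4295 (C = -9289 - 1*(-13584) = -9289 + 13584 = 4295)
((-2014 + I(-73)) + d(130)) - C = ((-2014 + (-73)**2) + 2*130*(18 + 130)) - 1*4295 = ((-2014 + 5329) + 2*130*148) - 4295 = (3315 + 38480) - 4295 = 41795 - 4295 = 37500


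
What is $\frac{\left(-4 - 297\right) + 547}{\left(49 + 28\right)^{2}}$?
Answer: $\frac{246}{5929} \approx 0.041491$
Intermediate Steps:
$\frac{\left(-4 - 297\right) + 547}{\left(49 + 28\right)^{2}} = \frac{\left(-4 - 297\right) + 547}{77^{2}} = \frac{-301 + 547}{5929} = 246 \cdot \frac{1}{5929} = \frac{246}{5929}$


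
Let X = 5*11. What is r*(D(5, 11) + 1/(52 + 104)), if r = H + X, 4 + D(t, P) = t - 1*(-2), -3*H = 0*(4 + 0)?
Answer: 25795/156 ≈ 165.35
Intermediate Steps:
X = 55
H = 0 (H = -0*(4 + 0) = -0*4 = -⅓*0 = 0)
D(t, P) = -2 + t (D(t, P) = -4 + (t - 1*(-2)) = -4 + (t + 2) = -4 + (2 + t) = -2 + t)
r = 55 (r = 0 + 55 = 55)
r*(D(5, 11) + 1/(52 + 104)) = 55*((-2 + 5) + 1/(52 + 104)) = 55*(3 + 1/156) = 55*(469/156) = 25795/156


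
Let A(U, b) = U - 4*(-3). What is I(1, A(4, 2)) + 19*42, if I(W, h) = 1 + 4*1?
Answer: 803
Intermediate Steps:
A(U, b) = 12 + U (A(U, b) = U + 12 = 12 + U)
I(W, h) = 5 (I(W, h) = 1 + 4 = 5)
I(1, A(4, 2)) + 19*42 = 5 + 19*42 = 5 + 798 = 803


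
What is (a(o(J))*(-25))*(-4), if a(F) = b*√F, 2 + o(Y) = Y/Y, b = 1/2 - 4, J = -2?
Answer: -350*I ≈ -350.0*I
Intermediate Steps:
b = -7/2 (b = ½ - 4 = -7/2 ≈ -3.5000)
o(Y) = -1 (o(Y) = -2 + Y/Y = -2 + 1 = -1)
a(F) = -7*√F/2
(a(o(J))*(-25))*(-4) = (-7*I/2*(-25))*(-4) = (175*I/2)*(-4) = -350*I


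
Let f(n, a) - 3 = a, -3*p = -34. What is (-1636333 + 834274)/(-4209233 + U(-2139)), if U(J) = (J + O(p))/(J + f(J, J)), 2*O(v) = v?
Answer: 411456267/2159336273 ≈ 0.19055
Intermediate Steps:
p = 34/3 (p = -⅓*(-34) = 34/3 ≈ 11.333)
f(n, a) = 3 + a
O(v) = v/2
U(J) = (17/3 + J)/(3 + 2*J) (U(J) = (J + (½)*(34/3))/(J + (3 + J)) = (J + 17/3)/(3 + 2*J) = (17/3 + J)/(3 + 2*J))
(-1636333 + 834274)/(-4209233 + U(-2139)) = (-1636333 + 834274)/(-4209233 + (17 + 3*(-2139))/(3*(3 + 2*(-2139)))) = -802059/(-4209233 + (17 - 6417)/(3*(3 - 4278))) = -802059/(-4209233 + (⅓)*(-6400)/(-4275)) = -802059/(-4209233 + (⅓)*(-1/4275)*(-6400)) = -802059/(-4209233 + 256/513) = -802059/(-2159336273/513) = -802059*(-513/2159336273) = 411456267/2159336273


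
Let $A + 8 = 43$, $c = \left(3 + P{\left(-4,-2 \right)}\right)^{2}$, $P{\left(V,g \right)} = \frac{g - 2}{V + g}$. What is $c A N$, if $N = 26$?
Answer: $\frac{110110}{9} \approx 12234.0$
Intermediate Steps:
$P{\left(V,g \right)} = \frac{-2 + g}{V + g}$
$c = \frac{121}{9}$ ($c = \left(3 + \frac{-2 - 2}{-4 - 2}\right)^{2} = \left(3 + \frac{1}{-6} \left(-4\right)\right)^{2} = \left(3 - - \frac{2}{3}\right)^{2} = \left(3 + \frac{2}{3}\right)^{2} = \left(\frac{11}{3}\right)^{2} = \frac{121}{9} \approx 13.444$)
$A = 35$ ($A = -8 + 43 = 35$)
$c A N = \frac{121}{9} \cdot 35 \cdot 26 = \frac{4235}{9} \cdot 26 = \frac{110110}{9}$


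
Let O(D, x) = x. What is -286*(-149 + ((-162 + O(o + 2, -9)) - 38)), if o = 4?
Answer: 102388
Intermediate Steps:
-286*(-149 + ((-162 + O(o + 2, -9)) - 38)) = -286*(-149 + ((-162 - 9) - 38)) = -286*(-149 + (-171 - 38)) = -286*(-149 - 209) = -286*(-358) = 102388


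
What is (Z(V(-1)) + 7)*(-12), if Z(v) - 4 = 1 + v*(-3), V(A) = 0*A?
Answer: -144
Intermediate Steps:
V(A) = 0
Z(v) = 5 - 3*v (Z(v) = 4 + (1 + v*(-3)) = 4 + (1 - 3*v) = 5 - 3*v)
(Z(V(-1)) + 7)*(-12) = ((5 - 3*0) + 7)*(-12) = ((5 + 0) + 7)*(-12) = (5 + 7)*(-12) = 12*(-12) = -144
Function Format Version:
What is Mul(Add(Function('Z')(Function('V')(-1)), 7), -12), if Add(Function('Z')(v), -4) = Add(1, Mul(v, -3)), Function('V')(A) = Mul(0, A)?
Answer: -144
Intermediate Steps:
Function('V')(A) = 0
Function('Z')(v) = Add(5, Mul(-3, v)) (Function('Z')(v) = Add(4, Add(1, Mul(v, -3))) = Add(4, Add(1, Mul(-3, v))) = Add(5, Mul(-3, v)))
Mul(Add(Function('Z')(Function('V')(-1)), 7), -12) = Mul(Add(Add(5, Mul(-3, 0)), 7), -12) = Mul(Add(Add(5, 0), 7), -12) = Mul(Add(5, 7), -12) = Mul(12, -12) = -144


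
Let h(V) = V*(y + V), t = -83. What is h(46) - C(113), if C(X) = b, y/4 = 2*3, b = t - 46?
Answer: 3349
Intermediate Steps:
b = -129 (b = -83 - 46 = -129)
y = 24 (y = 4*(2*3) = 4*6 = 24)
C(X) = -129
h(V) = V*(24 + V)
h(46) - C(113) = 46*(24 + 46) - 1*(-129) = 46*70 + 129 = 3220 + 129 = 3349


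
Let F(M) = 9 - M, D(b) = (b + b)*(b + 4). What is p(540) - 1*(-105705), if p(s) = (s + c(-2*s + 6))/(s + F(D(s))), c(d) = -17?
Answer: 62045769032/586971 ≈ 1.0571e+5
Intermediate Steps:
D(b) = 2*b*(4 + b) (D(b) = (2*b)*(4 + b) = 2*b*(4 + b))
p(s) = (-17 + s)/(9 + s - 2*s*(4 + s)) (p(s) = (s - 17)/(s + (9 - 2*s*(4 + s))) = (-17 + s)/(s + (9 - 2*s*(4 + s))) = (-17 + s)/(9 + s - 2*s*(4 + s)))
p(540) - 1*(-105705) = (-17 + 540)/(9 + 540 - 2*540*(4 + 540)) - 1*(-105705) = 523/(9 + 540 - 2*540*544) + 105705 = 523/(9 + 540 - 587520) + 105705 = 523/(-586971) + 105705 = -1/586971*523 + 105705 = -523/586971 + 105705 = 62045769032/586971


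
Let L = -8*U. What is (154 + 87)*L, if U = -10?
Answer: 19280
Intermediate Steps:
L = 80 (L = -8*(-10) = 80)
(154 + 87)*L = (154 + 87)*80 = 241*80 = 19280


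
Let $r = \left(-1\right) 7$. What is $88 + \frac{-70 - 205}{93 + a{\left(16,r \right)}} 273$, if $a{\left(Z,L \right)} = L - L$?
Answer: $- \frac{22297}{31} \approx -719.26$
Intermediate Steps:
$r = -7$
$a{\left(Z,L \right)} = 0$
$88 + \frac{-70 - 205}{93 + a{\left(16,r \right)}} 273 = 88 + \frac{-70 - 205}{93 + 0} \cdot 273 = 88 + - \frac{275}{93} \cdot 273 = 88 + \left(-275\right) \frac{1}{93} \cdot 273 = 88 - \frac{25025}{31} = - \frac{22297}{31}$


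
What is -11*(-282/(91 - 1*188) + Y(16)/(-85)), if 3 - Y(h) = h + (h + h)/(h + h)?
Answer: -278608/8245 ≈ -33.791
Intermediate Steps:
Y(h) = 2 - h (Y(h) = 3 - (h + (h + h)/(h + h)) = 3 - (h + (2*h)/((2*h))) = 3 - (h + (2*h)*(1/(2*h))) = 3 - (h + 1) = 3 - (1 + h) = 3 + (-1 - h) = 2 - h)
-11*(-282/(91 - 1*188) + Y(16)/(-85)) = -11*(-282/(91 - 1*188) + (2 - 1*16)/(-85)) = -11*(-282/(91 - 188) + (2 - 16)*(-1/85)) = -11*(-282/(-97) - 14*(-1/85)) = -11*(-282*(-1/97) + 14/85) = -11*(282/97 + 14/85) = -11*25328/8245 = -278608/8245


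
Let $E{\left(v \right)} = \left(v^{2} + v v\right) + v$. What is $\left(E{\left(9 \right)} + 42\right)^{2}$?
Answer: $45369$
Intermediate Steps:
$E{\left(v \right)} = v + 2 v^{2}$ ($E{\left(v \right)} = \left(v^{2} + v^{2}\right) + v = 2 v^{2} + v = v + 2 v^{2}$)
$\left(E{\left(9 \right)} + 42\right)^{2} = \left(9 \left(1 + 2 \cdot 9\right) + 42\right)^{2} = \left(9 \left(1 + 18\right) + 42\right)^{2} = \left(9 \cdot 19 + 42\right)^{2} = \left(171 + 42\right)^{2} = 213^{2} = 45369$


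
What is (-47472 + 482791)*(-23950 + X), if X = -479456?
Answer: -219142196514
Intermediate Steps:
(-47472 + 482791)*(-23950 + X) = (-47472 + 482791)*(-23950 - 479456) = 435319*(-503406) = -219142196514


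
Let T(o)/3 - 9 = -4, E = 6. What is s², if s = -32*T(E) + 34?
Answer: 198916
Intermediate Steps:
T(o) = 15 (T(o) = 27 + 3*(-4) = 27 - 12 = 15)
s = -446 (s = -32*15 + 34 = -480 + 34 = -446)
s² = (-446)² = 198916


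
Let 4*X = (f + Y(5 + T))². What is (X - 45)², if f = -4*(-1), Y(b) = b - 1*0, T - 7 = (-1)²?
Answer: 11881/16 ≈ 742.56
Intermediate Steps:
T = 8 (T = 7 + (-1)² = 7 + 1 = 8)
Y(b) = b (Y(b) = b + 0 = b)
f = 4
X = 289/4 (X = (4 + (5 + 8))²/4 = (4 + 13)²/4 = (¼)*17² = (¼)*289 = 289/4 ≈ 72.250)
(X - 45)² = (289/4 - 45)² = (109/4)² = 11881/16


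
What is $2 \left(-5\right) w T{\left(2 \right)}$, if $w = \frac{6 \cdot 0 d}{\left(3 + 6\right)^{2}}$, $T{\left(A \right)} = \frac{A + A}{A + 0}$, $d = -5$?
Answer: $0$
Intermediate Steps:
$T{\left(A \right)} = 2$ ($T{\left(A \right)} = \frac{2 A}{A} = 2$)
$w = 0$ ($w = \frac{6 \cdot 0 \left(-5\right)}{\left(3 + 6\right)^{2}} = \frac{0 \left(-5\right)}{9^{2}} = \frac{0}{81} = 0 \cdot \frac{1}{81} = 0$)
$2 \left(-5\right) w T{\left(2 \right)} = 2 \left(-5\right) 0 \cdot 2 = \left(-10\right) 0 \cdot 2 = 0 \cdot 2 = 0$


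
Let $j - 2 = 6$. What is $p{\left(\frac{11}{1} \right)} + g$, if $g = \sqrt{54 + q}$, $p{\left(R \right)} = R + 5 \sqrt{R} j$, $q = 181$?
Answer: $11 + \sqrt{235} + 40 \sqrt{11} \approx 158.99$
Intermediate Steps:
$j = 8$ ($j = 2 + 6 = 8$)
$p{\left(R \right)} = R + 40 \sqrt{R}$ ($p{\left(R \right)} = R + 5 \sqrt{R} 8 = R + 40 \sqrt{R}$)
$g = \sqrt{235}$ ($g = \sqrt{54 + 181} = \sqrt{235} \approx 15.33$)
$p{\left(\frac{11}{1} \right)} + g = \left(\frac{11}{1} + 40 \sqrt{\frac{11}{1}}\right) + \sqrt{235} = \left(11 \cdot 1 + 40 \sqrt{11 \cdot 1}\right) + \sqrt{235} = \left(11 + 40 \sqrt{11}\right) + \sqrt{235} = 11 + \sqrt{235} + 40 \sqrt{11}$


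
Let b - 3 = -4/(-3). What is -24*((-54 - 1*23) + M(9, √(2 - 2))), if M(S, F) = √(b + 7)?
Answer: 1848 - 8*√102 ≈ 1767.2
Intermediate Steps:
b = 13/3 (b = 3 - 4/(-3) = 3 - 4*(-⅓) = 3 + 4/3 = 13/3 ≈ 4.3333)
M(S, F) = √102/3 (M(S, F) = √(13/3 + 7) = √(34/3) = √102/3)
-24*((-54 - 1*23) + M(9, √(2 - 2))) = -24*((-54 - 1*23) + √102/3) = -24*((-54 - 23) + √102/3) = -24*(-77 + √102/3) = 1848 - 8*√102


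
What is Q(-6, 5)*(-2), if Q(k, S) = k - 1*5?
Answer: 22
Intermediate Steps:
Q(k, S) = -5 + k (Q(k, S) = k - 5 = -5 + k)
Q(-6, 5)*(-2) = (-5 - 6)*(-2) = -11*(-2) = 22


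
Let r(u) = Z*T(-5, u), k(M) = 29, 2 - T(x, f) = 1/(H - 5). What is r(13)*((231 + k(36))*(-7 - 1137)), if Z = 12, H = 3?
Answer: -8923200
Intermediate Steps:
T(x, f) = 5/2 (T(x, f) = 2 - 1/(3 - 5) = 2 - 1/(-2) = 2 - 1*(-½) = 2 + ½ = 5/2)
r(u) = 30 (r(u) = 12*(5/2) = 30)
r(13)*((231 + k(36))*(-7 - 1137)) = 30*((231 + 29)*(-7 - 1137)) = 30*(260*(-1144)) = 30*(-297440) = -8923200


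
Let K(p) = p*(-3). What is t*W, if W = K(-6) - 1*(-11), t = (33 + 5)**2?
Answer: 41876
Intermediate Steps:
K(p) = -3*p
t = 1444 (t = 38**2 = 1444)
W = 29 (W = -3*(-6) - 1*(-11) = 18 + 11 = 29)
t*W = 1444*29 = 41876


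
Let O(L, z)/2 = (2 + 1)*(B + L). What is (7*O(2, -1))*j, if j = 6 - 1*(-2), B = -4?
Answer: -672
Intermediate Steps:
j = 8 (j = 6 + 2 = 8)
O(L, z) = -24 + 6*L (O(L, z) = 2*((2 + 1)*(-4 + L)) = 2*(3*(-4 + L)) = 2*(-12 + 3*L) = -24 + 6*L)
(7*O(2, -1))*j = (7*(-24 + 6*2))*8 = (7*(-24 + 12))*8 = (7*(-12))*8 = -84*8 = -672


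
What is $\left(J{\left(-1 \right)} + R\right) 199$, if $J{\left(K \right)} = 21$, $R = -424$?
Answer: $-80197$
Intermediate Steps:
$\left(J{\left(-1 \right)} + R\right) 199 = \left(21 - 424\right) 199 = \left(-403\right) 199 = -80197$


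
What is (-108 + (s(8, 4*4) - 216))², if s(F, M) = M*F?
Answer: 38416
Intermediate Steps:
s(F, M) = F*M
(-108 + (s(8, 4*4) - 216))² = (-108 + (8*(4*4) - 216))² = (-108 + (8*16 - 216))² = (-108 + (128 - 216))² = (-108 - 88)² = (-196)² = 38416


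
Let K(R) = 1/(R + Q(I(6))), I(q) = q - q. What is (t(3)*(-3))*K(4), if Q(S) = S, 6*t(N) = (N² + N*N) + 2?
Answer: -5/2 ≈ -2.5000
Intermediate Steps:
t(N) = ⅓ + N²/3 (t(N) = ((N² + N*N) + 2)/6 = ((N² + N²) + 2)/6 = (2*N² + 2)/6 = (2 + 2*N²)/6 = ⅓ + N²/3)
I(q) = 0
K(R) = 1/R (K(R) = 1/(R + 0) = 1/R)
(t(3)*(-3))*K(4) = ((⅓ + (⅓)*3²)*(-3))/4 = ((⅓ + (⅓)*9)*(-3))*(¼) = ((⅓ + 3)*(-3))*(¼) = ((10/3)*(-3))*(¼) = -10*¼ = -5/2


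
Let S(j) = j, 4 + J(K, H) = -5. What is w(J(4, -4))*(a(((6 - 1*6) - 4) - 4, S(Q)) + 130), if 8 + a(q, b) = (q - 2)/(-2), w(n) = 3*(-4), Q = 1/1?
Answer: -1524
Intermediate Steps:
J(K, H) = -9 (J(K, H) = -4 - 5 = -9)
Q = 1
w(n) = -12
a(q, b) = -7 - q/2 (a(q, b) = -8 + (q - 2)/(-2) = -8 + (-2 + q)*(-½) = -8 + (1 - q/2) = -7 - q/2)
w(J(4, -4))*(a(((6 - 1*6) - 4) - 4, S(Q)) + 130) = -12*((-7 - (((6 - 1*6) - 4) - 4)/2) + 130) = -12*((-7 - (((6 - 6) - 4) - 4)/2) + 130) = -12*((-7 - ((0 - 4) - 4)/2) + 130) = -12*((-7 - (-4 - 4)/2) + 130) = -12*((-7 - ½*(-8)) + 130) = -12*((-7 + 4) + 130) = -12*(-3 + 130) = -12*127 = -1524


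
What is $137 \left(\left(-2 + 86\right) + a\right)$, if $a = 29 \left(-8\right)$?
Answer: $-20276$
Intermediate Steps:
$a = -232$
$137 \left(\left(-2 + 86\right) + a\right) = 137 \left(\left(-2 + 86\right) - 232\right) = 137 \left(84 - 232\right) = 137 \left(-148\right) = -20276$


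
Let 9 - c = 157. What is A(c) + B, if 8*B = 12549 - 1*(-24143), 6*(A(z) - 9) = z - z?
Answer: 9191/2 ≈ 4595.5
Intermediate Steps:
c = -148 (c = 9 - 1*157 = 9 - 157 = -148)
A(z) = 9 (A(z) = 9 + (z - z)/6 = 9 + (⅙)*0 = 9 + 0 = 9)
B = 9173/2 (B = (12549 - 1*(-24143))/8 = (12549 + 24143)/8 = (⅛)*36692 = 9173/2 ≈ 4586.5)
A(c) + B = 9 + 9173/2 = 9191/2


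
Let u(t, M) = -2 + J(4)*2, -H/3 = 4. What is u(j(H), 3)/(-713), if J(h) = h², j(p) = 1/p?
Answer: -30/713 ≈ -0.042076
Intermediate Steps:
H = -12 (H = -3*4 = -12)
u(t, M) = 30 (u(t, M) = -2 + 4²*2 = -2 + 16*2 = -2 + 32 = 30)
u(j(H), 3)/(-713) = 30/(-713) = 30*(-1/713) = -30/713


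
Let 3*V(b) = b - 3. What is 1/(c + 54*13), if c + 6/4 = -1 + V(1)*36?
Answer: 2/1351 ≈ 0.0014804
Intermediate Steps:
V(b) = -1 + b/3 (V(b) = (b - 3)/3 = (-3 + b)/3 = -1 + b/3)
c = -53/2 (c = -3/2 + (-1 + (-1 + (⅓)*1)*36) = -3/2 + (-1 + (-1 + ⅓)*36) = -3/2 + (-1 - ⅔*36) = -3/2 + (-1 - 24) = -3/2 - 25 = -53/2 ≈ -26.500)
1/(c + 54*13) = 1/(-53/2 + 54*13) = 1/(-53/2 + 702) = 1/(1351/2) = 2/1351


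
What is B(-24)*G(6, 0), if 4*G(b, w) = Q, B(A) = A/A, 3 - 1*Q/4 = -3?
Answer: 6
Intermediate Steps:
Q = 24 (Q = 12 - 4*(-3) = 12 + 12 = 24)
B(A) = 1
G(b, w) = 6 (G(b, w) = (¼)*24 = 6)
B(-24)*G(6, 0) = 1*6 = 6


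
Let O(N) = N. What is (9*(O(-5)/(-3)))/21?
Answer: 5/7 ≈ 0.71429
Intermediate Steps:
(9*(O(-5)/(-3)))/21 = (9*(-5/(-3)))/21 = (9*(-5*(-⅓)))*(1/21) = (9*(5/3))*(1/21) = 15*(1/21) = 5/7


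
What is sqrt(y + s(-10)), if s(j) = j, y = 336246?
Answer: 2*sqrt(84059) ≈ 579.86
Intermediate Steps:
sqrt(y + s(-10)) = sqrt(336246 - 10) = sqrt(336236) = 2*sqrt(84059)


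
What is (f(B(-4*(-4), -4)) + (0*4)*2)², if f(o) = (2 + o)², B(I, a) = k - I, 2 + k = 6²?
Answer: 160000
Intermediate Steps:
k = 34 (k = -2 + 6² = -2 + 36 = 34)
B(I, a) = 34 - I
(f(B(-4*(-4), -4)) + (0*4)*2)² = ((2 + (34 - (-4)*(-4)))² + (0*4)*2)² = ((2 + (34 - 1*16))² + 0*2)² = ((2 + (34 - 16))² + 0)² = ((2 + 18)² + 0)² = (20² + 0)² = (400 + 0)² = 400² = 160000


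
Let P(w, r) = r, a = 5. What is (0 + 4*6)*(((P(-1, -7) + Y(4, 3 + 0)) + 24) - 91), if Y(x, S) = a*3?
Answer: -1416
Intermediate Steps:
Y(x, S) = 15 (Y(x, S) = 5*3 = 15)
(0 + 4*6)*(((P(-1, -7) + Y(4, 3 + 0)) + 24) - 91) = (0 + 4*6)*(((-7 + 15) + 24) - 91) = (0 + 24)*((8 + 24) - 91) = 24*(32 - 91) = 24*(-59) = -1416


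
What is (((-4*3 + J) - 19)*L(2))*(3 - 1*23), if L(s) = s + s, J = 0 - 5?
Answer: 2880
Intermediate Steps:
J = -5
L(s) = 2*s
(((-4*3 + J) - 19)*L(2))*(3 - 1*23) = (((-4*3 - 5) - 19)*(2*2))*(3 - 1*23) = (((-12 - 5) - 19)*4)*(3 - 23) = ((-17 - 19)*4)*(-20) = -36*4*(-20) = -144*(-20) = 2880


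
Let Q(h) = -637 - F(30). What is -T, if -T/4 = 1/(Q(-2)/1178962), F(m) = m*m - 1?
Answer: -589481/192 ≈ -3070.2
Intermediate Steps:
F(m) = -1 + m² (F(m) = m² - 1 = -1 + m²)
Q(h) = -1536 (Q(h) = -637 - (-1 + 30²) = -637 - (-1 + 900) = -637 - 1*899 = -637 - 899 = -1536)
T = 589481/192 (T = -4/((-1536/1178962)) = -4/((-1536*1/1178962)) = -4/(-768/589481) = -4*(-589481/768) = 589481/192 ≈ 3070.2)
-T = -1*589481/192 = -589481/192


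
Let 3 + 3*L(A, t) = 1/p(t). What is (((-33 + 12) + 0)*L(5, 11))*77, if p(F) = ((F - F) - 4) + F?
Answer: 1540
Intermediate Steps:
p(F) = -4 + F (p(F) = (0 - 4) + F = -4 + F)
L(A, t) = -1 + 1/(3*(-4 + t))
(((-33 + 12) + 0)*L(5, 11))*77 = (((-33 + 12) + 0)*((13/3 - 1*11)/(-4 + 11)))*77 = ((-21 + 0)*((13/3 - 11)/7))*77 = -3*(-20)/3*77 = -21*(-20/21)*77 = 20*77 = 1540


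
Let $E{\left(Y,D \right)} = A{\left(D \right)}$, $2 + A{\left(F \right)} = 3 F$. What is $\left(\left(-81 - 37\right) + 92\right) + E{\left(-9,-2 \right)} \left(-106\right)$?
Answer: $822$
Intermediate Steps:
$A{\left(F \right)} = -2 + 3 F$
$E{\left(Y,D \right)} = -2 + 3 D$
$\left(\left(-81 - 37\right) + 92\right) + E{\left(-9,-2 \right)} \left(-106\right) = \left(\left(-81 - 37\right) + 92\right) + \left(-2 + 3 \left(-2\right)\right) \left(-106\right) = \left(\left(-81 - 37\right) + 92\right) + \left(-2 - 6\right) \left(-106\right) = \left(-118 + 92\right) - -848 = -26 + 848 = 822$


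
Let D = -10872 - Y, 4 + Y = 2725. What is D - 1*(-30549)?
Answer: 16956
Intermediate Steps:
Y = 2721 (Y = -4 + 2725 = 2721)
D = -13593 (D = -10872 - 1*2721 = -10872 - 2721 = -13593)
D - 1*(-30549) = -13593 - 1*(-30549) = -13593 + 30549 = 16956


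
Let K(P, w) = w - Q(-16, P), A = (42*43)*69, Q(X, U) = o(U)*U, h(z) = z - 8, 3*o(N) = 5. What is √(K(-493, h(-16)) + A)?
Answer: √1128705/3 ≈ 354.14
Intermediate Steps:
o(N) = 5/3 (o(N) = (⅓)*5 = 5/3)
h(z) = -8 + z
Q(X, U) = 5*U/3
A = 124614 (A = 1806*69 = 124614)
K(P, w) = w - 5*P/3
√(K(-493, h(-16)) + A) = √(((-8 - 16) - 5/3*(-493)) + 124614) = √((-24 + 2465/3) + 124614) = √(2393/3 + 124614) = √(376235/3) = √1128705/3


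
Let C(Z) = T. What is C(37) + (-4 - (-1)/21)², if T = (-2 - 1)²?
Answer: 10858/441 ≈ 24.621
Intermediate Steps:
T = 9 (T = (-3)² = 9)
C(Z) = 9
C(37) + (-4 - (-1)/21)² = 9 + (-4 - (-1)/21)² = 9 + (-4 - 1*(-1/21))² = 9 + (-4 + 1/21)² = 9 + (-83/21)² = 9 + 6889/441 = 10858/441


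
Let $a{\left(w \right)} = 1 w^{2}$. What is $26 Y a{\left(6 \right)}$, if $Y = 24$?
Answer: $22464$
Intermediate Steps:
$a{\left(w \right)} = w^{2}$
$26 Y a{\left(6 \right)} = 26 \cdot 24 \cdot 6^{2} = 624 \cdot 36 = 22464$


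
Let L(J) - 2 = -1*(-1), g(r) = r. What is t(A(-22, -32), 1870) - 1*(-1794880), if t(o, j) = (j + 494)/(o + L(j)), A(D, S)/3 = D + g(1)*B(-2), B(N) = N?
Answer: 41281452/23 ≈ 1.7948e+6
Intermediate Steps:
L(J) = 3 (L(J) = 2 - 1*(-1) = 2 + 1 = 3)
A(D, S) = -6 + 3*D (A(D, S) = 3*(D + 1*(-2)) = 3*(D - 2) = 3*(-2 + D) = -6 + 3*D)
t(o, j) = (494 + j)/(3 + o) (t(o, j) = (j + 494)/(o + 3) = (494 + j)/(3 + o))
t(A(-22, -32), 1870) - 1*(-1794880) = (494 + 1870)/(3 + (-6 + 3*(-22))) - 1*(-1794880) = 2364/(3 + (-6 - 66)) + 1794880 = 2364/(3 - 72) + 1794880 = 2364/(-69) + 1794880 = -1/69*2364 + 1794880 = -788/23 + 1794880 = 41281452/23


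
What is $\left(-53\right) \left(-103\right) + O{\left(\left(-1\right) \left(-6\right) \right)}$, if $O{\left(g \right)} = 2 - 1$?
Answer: $5460$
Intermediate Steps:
$O{\left(g \right)} = 1$
$\left(-53\right) \left(-103\right) + O{\left(\left(-1\right) \left(-6\right) \right)} = \left(-53\right) \left(-103\right) + 1 = 5459 + 1 = 5460$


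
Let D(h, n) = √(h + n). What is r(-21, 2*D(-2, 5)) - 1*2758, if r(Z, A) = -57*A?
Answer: -2758 - 114*√3 ≈ -2955.5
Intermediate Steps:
r(Z, A) = -57*A
r(-21, 2*D(-2, 5)) - 1*2758 = -114*√(-2 + 5) - 1*2758 = -114*√3 - 2758 = -2758 - 114*√3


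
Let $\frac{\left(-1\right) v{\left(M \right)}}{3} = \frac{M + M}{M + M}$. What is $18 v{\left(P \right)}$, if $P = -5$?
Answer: $-54$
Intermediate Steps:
$v{\left(M \right)} = -3$ ($v{\left(M \right)} = - 3 \frac{M + M}{M + M} = - 3 \frac{2 M}{2 M} = - 3 \cdot 2 M \frac{1}{2 M} = \left(-3\right) 1 = -3$)
$18 v{\left(P \right)} = 18 \left(-3\right) = -54$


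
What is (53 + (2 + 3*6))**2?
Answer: 5329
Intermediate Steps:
(53 + (2 + 3*6))**2 = (53 + (2 + 18))**2 = (53 + 20)**2 = 73**2 = 5329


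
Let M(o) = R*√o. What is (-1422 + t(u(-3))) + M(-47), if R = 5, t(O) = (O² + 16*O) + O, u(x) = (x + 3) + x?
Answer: -1464 + 5*I*√47 ≈ -1464.0 + 34.278*I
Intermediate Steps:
u(x) = 3 + 2*x (u(x) = (3 + x) + x = 3 + 2*x)
t(O) = O² + 17*O
M(o) = 5*√o
(-1422 + t(u(-3))) + M(-47) = (-1422 + (3 + 2*(-3))*(17 + (3 + 2*(-3)))) + 5*√(-47) = (-1422 + (3 - 6)*(17 + (3 - 6))) + 5*(I*√47) = (-1422 - 3*(17 - 3)) + 5*I*√47 = (-1422 - 3*14) + 5*I*√47 = (-1422 - 42) + 5*I*√47 = -1464 + 5*I*√47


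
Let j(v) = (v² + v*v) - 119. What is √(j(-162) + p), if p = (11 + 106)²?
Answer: √66058 ≈ 257.02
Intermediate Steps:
j(v) = -119 + 2*v² (j(v) = (v² + v²) - 119 = 2*v² - 119 = -119 + 2*v²)
p = 13689 (p = 117² = 13689)
√(j(-162) + p) = √((-119 + 2*(-162)²) + 13689) = √((-119 + 2*26244) + 13689) = √((-119 + 52488) + 13689) = √(52369 + 13689) = √66058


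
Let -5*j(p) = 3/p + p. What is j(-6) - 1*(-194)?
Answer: 1953/10 ≈ 195.30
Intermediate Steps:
j(p) = -3/(5*p) - p/5 (j(p) = -(3/p + p)/5 = -(p + 3/p)/5 = -3/(5*p) - p/5)
j(-6) - 1*(-194) = (⅕)*(-3 - 1*(-6)²)/(-6) - 1*(-194) = (⅕)*(-⅙)*(-3 - 1*36) + 194 = (⅕)*(-⅙)*(-3 - 36) + 194 = (⅕)*(-⅙)*(-39) + 194 = 13/10 + 194 = 1953/10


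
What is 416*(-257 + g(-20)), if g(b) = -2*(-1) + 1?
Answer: -105664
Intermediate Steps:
g(b) = 3 (g(b) = 2 + 1 = 3)
416*(-257 + g(-20)) = 416*(-257 + 3) = 416*(-254) = -105664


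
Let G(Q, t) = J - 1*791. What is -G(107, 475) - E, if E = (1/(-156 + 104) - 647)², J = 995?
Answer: -1132537641/2704 ≈ -4.1884e+5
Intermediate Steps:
G(Q, t) = 204 (G(Q, t) = 995 - 1*791 = 995 - 791 = 204)
E = 1131986025/2704 (E = (1/(-52) - 647)² = (-1/52 - 647)² = (-33645/52)² = 1131986025/2704 ≈ 4.1863e+5)
-G(107, 475) - E = -1*204 - 1*1131986025/2704 = -204 - 1131986025/2704 = -1132537641/2704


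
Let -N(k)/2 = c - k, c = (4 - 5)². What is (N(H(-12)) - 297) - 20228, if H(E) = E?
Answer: -20551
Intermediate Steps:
c = 1 (c = (-1)² = 1)
N(k) = -2 + 2*k (N(k) = -2*(1 - k) = -2 + 2*k)
(N(H(-12)) - 297) - 20228 = ((-2 + 2*(-12)) - 297) - 20228 = ((-2 - 24) - 297) - 20228 = (-26 - 297) - 20228 = -323 - 20228 = -20551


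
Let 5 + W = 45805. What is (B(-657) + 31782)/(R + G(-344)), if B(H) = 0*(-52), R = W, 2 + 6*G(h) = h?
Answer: 95346/137227 ≈ 0.69481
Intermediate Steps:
W = 45800 (W = -5 + 45805 = 45800)
G(h) = -1/3 + h/6
R = 45800
B(H) = 0
(B(-657) + 31782)/(R + G(-344)) = (0 + 31782)/(45800 + (-1/3 + (1/6)*(-344))) = 31782/(45800 + (-1/3 - 172/3)) = 31782/(45800 - 173/3) = 31782/(137227/3) = 31782*(3/137227) = 95346/137227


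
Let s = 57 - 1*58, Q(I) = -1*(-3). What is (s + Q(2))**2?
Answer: 4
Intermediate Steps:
Q(I) = 3
s = -1 (s = 57 - 58 = -1)
(s + Q(2))**2 = (-1 + 3)**2 = 2**2 = 4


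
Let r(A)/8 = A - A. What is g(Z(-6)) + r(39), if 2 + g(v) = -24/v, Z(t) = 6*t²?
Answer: -19/9 ≈ -2.1111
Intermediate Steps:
r(A) = 0 (r(A) = 8*(A - A) = 8*0 = 0)
g(v) = -2 - 24/v
g(Z(-6)) + r(39) = (-2 - 24/(6*(-6)²)) + 0 = (-2 - 24/(6*36)) + 0 = (-2 - 24/216) + 0 = (-2 - 24*1/216) + 0 = (-2 - ⅑) + 0 = -19/9 + 0 = -19/9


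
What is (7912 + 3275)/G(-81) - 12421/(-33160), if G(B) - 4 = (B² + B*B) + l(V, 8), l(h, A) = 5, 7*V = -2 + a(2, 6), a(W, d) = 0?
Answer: 59340119/48380440 ≈ 1.2265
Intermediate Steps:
V = -2/7 (V = (-2 + 0)/7 = (⅐)*(-2) = -2/7 ≈ -0.28571)
G(B) = 9 + 2*B² (G(B) = 4 + ((B² + B*B) + 5) = 4 + ((B² + B²) + 5) = 4 + (2*B² + 5) = 4 + (5 + 2*B²) = 9 + 2*B²)
(7912 + 3275)/G(-81) - 12421/(-33160) = (7912 + 3275)/(9 + 2*(-81)²) - 12421/(-33160) = 11187/(9 + 2*6561) - 12421*(-1/33160) = 11187/(9 + 13122) + 12421/33160 = 11187/13131 + 12421/33160 = 11187*(1/13131) + 12421/33160 = 1243/1459 + 12421/33160 = 59340119/48380440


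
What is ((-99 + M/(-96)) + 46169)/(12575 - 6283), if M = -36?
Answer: 28351/3872 ≈ 7.3221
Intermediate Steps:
((-99 + M/(-96)) + 46169)/(12575 - 6283) = ((-99 - 36/(-96)) + 46169)/(12575 - 6283) = ((-99 - 1/96*(-36)) + 46169)/6292 = ((-99 + 3/8) + 46169)*(1/6292) = (-789/8 + 46169)*(1/6292) = (368563/8)*(1/6292) = 28351/3872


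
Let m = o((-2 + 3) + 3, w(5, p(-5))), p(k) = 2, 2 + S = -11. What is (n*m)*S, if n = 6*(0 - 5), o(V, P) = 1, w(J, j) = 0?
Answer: 390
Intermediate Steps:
S = -13 (S = -2 - 11 = -13)
n = -30 (n = 6*(-5) = -30)
m = 1
(n*m)*S = -30*1*(-13) = -30*(-13) = 390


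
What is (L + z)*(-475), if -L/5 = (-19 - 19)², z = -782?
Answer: 3800950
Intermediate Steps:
L = -7220 (L = -5*(-19 - 19)² = -5*(-38)² = -5*1444 = -7220)
(L + z)*(-475) = (-7220 - 782)*(-475) = -8002*(-475) = 3800950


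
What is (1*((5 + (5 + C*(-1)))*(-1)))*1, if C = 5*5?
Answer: 15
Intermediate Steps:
C = 25
(1*((5 + (5 + C*(-1)))*(-1)))*1 = (1*((5 + (5 + 25*(-1)))*(-1)))*1 = (1*((5 + (5 - 25))*(-1)))*1 = (1*((5 - 20)*(-1)))*1 = (1*(-15*(-1)))*1 = (1*15)*1 = 15*1 = 15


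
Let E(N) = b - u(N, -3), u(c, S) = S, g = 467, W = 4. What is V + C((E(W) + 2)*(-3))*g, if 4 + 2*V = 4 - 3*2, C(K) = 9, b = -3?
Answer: 4200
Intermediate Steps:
E(N) = 0 (E(N) = -3 - 1*(-3) = -3 + 3 = 0)
V = -3 (V = -2 + (4 - 3*2)/2 = -2 + (4 - 6)/2 = -2 + (½)*(-2) = -2 - 1 = -3)
V + C((E(W) + 2)*(-3))*g = -3 + 9*467 = -3 + 4203 = 4200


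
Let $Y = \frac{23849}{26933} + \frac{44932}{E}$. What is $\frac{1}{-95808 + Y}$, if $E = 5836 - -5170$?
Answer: $- \frac{148212299}{14199187624767} \approx -1.0438 \cdot 10^{-5}$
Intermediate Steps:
$E = 11006$ ($E = 5836 + 5170 = 11006$)
$Y = \frac{736317825}{148212299}$ ($Y = \frac{23849}{26933} + \frac{44932}{11006} = 23849 \cdot \frac{1}{26933} + 44932 \cdot \frac{1}{11006} = \frac{23849}{26933} + \frac{22466}{5503} = \frac{736317825}{148212299} \approx 4.968$)
$\frac{1}{-95808 + Y} = \frac{1}{-95808 + \frac{736317825}{148212299}} = \frac{1}{- \frac{14199187624767}{148212299}} = - \frac{148212299}{14199187624767}$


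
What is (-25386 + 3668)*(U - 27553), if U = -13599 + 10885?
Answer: 657338706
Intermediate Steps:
U = -2714
(-25386 + 3668)*(U - 27553) = (-25386 + 3668)*(-2714 - 27553) = -21718*(-30267) = 657338706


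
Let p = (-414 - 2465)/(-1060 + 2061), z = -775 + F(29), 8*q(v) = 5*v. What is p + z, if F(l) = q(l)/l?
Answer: -6224227/8008 ≈ -777.25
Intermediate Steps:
q(v) = 5*v/8 (q(v) = (5*v)/8 = 5*v/8)
F(l) = 5/8 (F(l) = (5*l/8)/l = 5/8)
z = -6195/8 (z = -775 + 5/8 = -6195/8 ≈ -774.38)
p = -2879/1001 ≈ -2.8761
p + z = -2879/1001 - 6195/8 = -6224227/8008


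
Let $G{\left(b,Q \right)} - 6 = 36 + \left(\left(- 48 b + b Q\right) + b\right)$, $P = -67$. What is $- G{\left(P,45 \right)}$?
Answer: $-176$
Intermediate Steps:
$G{\left(b,Q \right)} = 42 - 47 b + Q b$ ($G{\left(b,Q \right)} = 6 + \left(36 + \left(\left(- 48 b + b Q\right) + b\right)\right) = 6 + \left(36 + \left(\left(- 48 b + Q b\right) + b\right)\right) = 6 + \left(36 + \left(- 47 b + Q b\right)\right) = 6 + \left(36 - 47 b + Q b\right) = 42 - 47 b + Q b$)
$- G{\left(P,45 \right)} = - (42 - -3149 + 45 \left(-67\right)) = - (42 + 3149 - 3015) = \left(-1\right) 176 = -176$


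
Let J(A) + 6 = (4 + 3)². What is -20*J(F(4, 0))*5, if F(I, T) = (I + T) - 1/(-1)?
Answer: -4300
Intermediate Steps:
F(I, T) = 1 + I + T (F(I, T) = (I + T) - 1*(-1) = (I + T) + 1 = 1 + I + T)
J(A) = 43 (J(A) = -6 + (4 + 3)² = -6 + 7² = -6 + 49 = 43)
-20*J(F(4, 0))*5 = -20*43*5 = -860*5 = -4300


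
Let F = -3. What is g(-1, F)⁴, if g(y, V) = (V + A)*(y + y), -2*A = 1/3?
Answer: 130321/81 ≈ 1608.9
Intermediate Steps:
A = -⅙ (A = -½/3 = -½*⅓ = -⅙ ≈ -0.16667)
g(y, V) = 2*y*(-⅙ + V) (g(y, V) = (V - ⅙)*(y + y) = (-⅙ + V)*(2*y) = 2*y*(-⅙ + V))
g(-1, F)⁴ = ((⅓)*(-1)*(-1 + 6*(-3)))⁴ = ((⅓)*(-1)*(-1 - 18))⁴ = ((⅓)*(-1)*(-19))⁴ = (19/3)⁴ = 130321/81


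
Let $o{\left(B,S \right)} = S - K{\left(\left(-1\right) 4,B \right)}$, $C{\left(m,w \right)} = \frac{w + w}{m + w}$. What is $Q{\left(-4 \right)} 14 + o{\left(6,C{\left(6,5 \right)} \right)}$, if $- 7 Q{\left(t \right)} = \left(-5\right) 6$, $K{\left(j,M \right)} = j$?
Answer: $\frac{714}{11} \approx 64.909$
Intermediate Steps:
$Q{\left(t \right)} = \frac{30}{7}$ ($Q{\left(t \right)} = - \frac{\left(-5\right) 6}{7} = \left(- \frac{1}{7}\right) \left(-30\right) = \frac{30}{7}$)
$C{\left(m,w \right)} = \frac{2 w}{m + w}$
$o{\left(B,S \right)} = 4 + S$ ($o{\left(B,S \right)} = S - \left(-1\right) 4 = S - -4 = S + 4 = 4 + S$)
$Q{\left(-4 \right)} 14 + o{\left(6,C{\left(6,5 \right)} \right)} = \frac{30}{7} \cdot 14 + \left(4 + 2 \cdot 5 \frac{1}{6 + 5}\right) = 60 + \left(4 + 2 \cdot 5 \cdot \frac{1}{11}\right) = 60 + \left(4 + \frac{10}{11}\right) = 60 + \frac{54}{11} = \frac{714}{11}$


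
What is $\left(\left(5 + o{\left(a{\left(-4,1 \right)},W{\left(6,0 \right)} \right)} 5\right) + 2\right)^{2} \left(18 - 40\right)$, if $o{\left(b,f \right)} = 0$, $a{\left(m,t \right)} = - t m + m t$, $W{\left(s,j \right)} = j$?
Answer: $-1078$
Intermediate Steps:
$a{\left(m,t \right)} = 0$ ($a{\left(m,t \right)} = - m t + m t = 0$)
$\left(\left(5 + o{\left(a{\left(-4,1 \right)},W{\left(6,0 \right)} \right)} 5\right) + 2\right)^{2} \left(18 - 40\right) = \left(\left(5 + 0 \cdot 5\right) + 2\right)^{2} \left(18 - 40\right) = \left(\left(5 + 0\right) + 2\right)^{2} \left(-22\right) = \left(5 + 2\right)^{2} \left(-22\right) = 7^{2} \left(-22\right) = 49 \left(-22\right) = -1078$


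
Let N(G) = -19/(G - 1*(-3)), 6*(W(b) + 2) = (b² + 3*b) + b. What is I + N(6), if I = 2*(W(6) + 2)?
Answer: 161/9 ≈ 17.889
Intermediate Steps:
W(b) = -2 + b²/6 + 2*b/3 (W(b) = -2 + ((b² + 3*b) + b)/6 = -2 + (b² + 4*b)/6 = -2 + (b²/6 + 2*b/3) = -2 + b²/6 + 2*b/3)
N(G) = -19/(3 + G) (N(G) = -19/(G + 3) = -19/(3 + G))
I = 20 (I = 2*((-2 + (⅙)*6² + (⅔)*6) + 2) = 2*((-2 + (⅙)*36 + 4) + 2) = 2*((-2 + 6 + 4) + 2) = 2*(8 + 2) = 2*10 = 20)
I + N(6) = 20 - 19/(3 + 6) = 20 - 19/9 = 161/9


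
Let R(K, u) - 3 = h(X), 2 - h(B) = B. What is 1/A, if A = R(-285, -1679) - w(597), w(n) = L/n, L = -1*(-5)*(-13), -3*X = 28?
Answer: 199/2874 ≈ 0.069242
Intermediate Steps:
X = -28/3 (X = -⅓*28 = -28/3 ≈ -9.3333)
L = -65 (L = 5*(-13) = -65)
h(B) = 2 - B
R(K, u) = 43/3 (R(K, u) = 3 + (2 - 1*(-28/3)) = 3 + (2 + 28/3) = 3 + 34/3 = 43/3)
w(n) = -65/n
A = 2874/199 (A = 43/3 - (-65)/597 = 43/3 - 1*(-65/597) = 43/3 + 65/597 = 2874/199 ≈ 14.442)
1/A = 1/(2874/199) = 199/2874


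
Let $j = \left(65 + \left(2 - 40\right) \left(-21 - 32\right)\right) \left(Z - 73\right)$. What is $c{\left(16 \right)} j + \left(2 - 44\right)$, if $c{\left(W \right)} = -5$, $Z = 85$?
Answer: $-124782$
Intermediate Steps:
$j = 24948$ ($j = \left(65 + \left(2 - 40\right) \left(-21 - 32\right)\right) \left(85 - 73\right) = \left(65 - -2014\right) 12 = \left(65 + 2014\right) 12 = 2079 \cdot 12 = 24948$)
$c{\left(16 \right)} j + \left(2 - 44\right) = \left(-5\right) 24948 + \left(2 - 44\right) = -124740 + \left(2 - 44\right) = -124740 - 42 = -124782$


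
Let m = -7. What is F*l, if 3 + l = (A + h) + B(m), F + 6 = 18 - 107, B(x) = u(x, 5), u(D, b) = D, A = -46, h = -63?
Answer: 11305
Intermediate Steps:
B(x) = x
F = -95 (F = -6 + (18 - 107) = -6 - 89 = -95)
l = -119 (l = -3 + ((-46 - 63) - 7) = -3 + (-109 - 7) = -3 - 116 = -119)
F*l = -95*(-119) = 11305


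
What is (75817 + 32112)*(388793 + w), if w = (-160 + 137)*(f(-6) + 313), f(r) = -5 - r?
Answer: 41182576459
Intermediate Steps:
w = -7222 (w = (-160 + 137)*((-5 - 1*(-6)) + 313) = -23*((-5 + 6) + 313) = -23*(1 + 313) = -23*314 = -7222)
(75817 + 32112)*(388793 + w) = (75817 + 32112)*(388793 - 7222) = 107929*381571 = 41182576459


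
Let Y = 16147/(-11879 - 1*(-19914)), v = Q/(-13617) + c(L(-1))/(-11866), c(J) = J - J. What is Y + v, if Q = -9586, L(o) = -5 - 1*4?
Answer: 296897209/109412595 ≈ 2.7136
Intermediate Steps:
L(o) = -9 (L(o) = -5 - 4 = -9)
c(J) = 0
v = 9586/13617 (v = -9586/(-13617) + 0/(-11866) = -9586*(-1/13617) + 0*(-1/11866) = 9586/13617 + 0 = 9586/13617 ≈ 0.70397)
Y = 16147/8035 (Y = 16147/(-11879 + 19914) = 16147/8035 ≈ 2.0096)
Y + v = 16147/8035 + 9586/13617 = 296897209/109412595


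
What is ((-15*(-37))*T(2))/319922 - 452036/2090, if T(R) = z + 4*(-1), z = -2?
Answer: -1902937117/8797855 ≈ -216.30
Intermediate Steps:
T(R) = -6 (T(R) = -2 + 4*(-1) = -2 - 4 = -6)
((-15*(-37))*T(2))/319922 - 452036/2090 = (-15*(-37)*(-6))/319922 - 452036/2090 = (555*(-6))*(1/319922) - 452036*1/2090 = -3330*1/319922 - 226018/1045 = -1665/159961 - 226018/1045 = -1902937117/8797855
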